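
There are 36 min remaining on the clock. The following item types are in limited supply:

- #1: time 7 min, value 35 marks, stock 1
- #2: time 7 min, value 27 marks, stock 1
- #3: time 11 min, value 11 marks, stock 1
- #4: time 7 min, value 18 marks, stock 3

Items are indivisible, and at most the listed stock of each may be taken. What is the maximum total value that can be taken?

Best selections within time 36 and stock limits:
- 1×#1 + 1×#2 + 3×#4: time 35, value 116
- 1×#1 + 1×#2 + 2×#4: time 28, value 98
- 1×#1 + 1×#2 + 1×#3 + 1×#4: time 32, value 91
Best: 116 marks.

116 marks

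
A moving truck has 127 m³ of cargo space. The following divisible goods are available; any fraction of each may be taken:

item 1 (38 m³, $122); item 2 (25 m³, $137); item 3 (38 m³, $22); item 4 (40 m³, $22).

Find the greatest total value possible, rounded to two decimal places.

Take in order of value per unit:
- item 2 (137/25 per unit): all 25 → value 137, running total 137.00
- item 1 (122/38 per unit): all 38 → value 122, running total 259.00
- item 3 (22/38 per unit): all 38 → value 22, running total 281.00
- item 4 (22/40 per unit): 26 of 40 → value 26×22/40 = 14.3000, running total 295.30
Total 295.30.

295.30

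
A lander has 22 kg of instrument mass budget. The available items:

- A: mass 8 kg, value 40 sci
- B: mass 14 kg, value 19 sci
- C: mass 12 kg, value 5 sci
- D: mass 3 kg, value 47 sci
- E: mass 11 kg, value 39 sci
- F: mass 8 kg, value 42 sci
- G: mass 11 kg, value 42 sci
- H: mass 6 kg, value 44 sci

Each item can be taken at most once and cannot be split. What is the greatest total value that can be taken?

133 sci

Check high-value combinations within 22 kg:
- D+F+H: mass 3+8+6=17, value 47+42+44=133
- D+G+H: mass 3+11+6=20, value 47+42+44=133
- A+D+H: mass 8+3+6=17, value 40+47+44=131
- D+F+G: mass 3+8+11=22, value 47+42+42=131
- D+E+H: mass 3+11+6=20, value 47+39+44=130
Best: 133 sci.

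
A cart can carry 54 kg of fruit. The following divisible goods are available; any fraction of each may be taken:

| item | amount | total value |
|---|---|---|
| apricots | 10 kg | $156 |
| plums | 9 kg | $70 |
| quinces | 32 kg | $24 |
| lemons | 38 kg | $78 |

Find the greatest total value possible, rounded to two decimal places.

Take in order of value per unit:
- apricots (156/10 per unit): all 10 → value 156, running total 156.00
- plums (70/9 per unit): all 9 → value 70, running total 226.00
- lemons (78/38 per unit): 35 of 38 → value 35×78/38 = 71.8421, running total 297.84
Total 297.84.

297.84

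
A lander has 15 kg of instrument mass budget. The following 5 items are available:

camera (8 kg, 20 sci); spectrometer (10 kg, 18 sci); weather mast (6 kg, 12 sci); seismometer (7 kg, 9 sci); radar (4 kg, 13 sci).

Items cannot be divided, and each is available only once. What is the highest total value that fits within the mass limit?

33 sci

Check high-value combinations within 15 kg:
- camera+radar: mass 8+4=12, value 20+13=33
- camera+weather mast: mass 8+6=14, value 20+12=32
- spectrometer+radar: mass 10+4=14, value 18+13=31
- camera+seismometer: mass 8+7=15, value 20+9=29
- weather mast+radar: mass 6+4=10, value 12+13=25
Best: 33 sci.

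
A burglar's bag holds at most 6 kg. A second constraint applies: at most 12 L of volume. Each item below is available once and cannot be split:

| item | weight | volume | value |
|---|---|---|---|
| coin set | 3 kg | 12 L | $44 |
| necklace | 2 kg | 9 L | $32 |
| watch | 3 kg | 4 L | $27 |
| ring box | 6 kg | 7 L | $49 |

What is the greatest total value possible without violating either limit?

Feasible sets respecting both limits:
- ring box: weight 6, volume 7, value 49
- coin set: weight 3, volume 12, value 44
- necklace: weight 2, volume 9, value 32
- watch: weight 3, volume 4, value 27
Best: $49.

$49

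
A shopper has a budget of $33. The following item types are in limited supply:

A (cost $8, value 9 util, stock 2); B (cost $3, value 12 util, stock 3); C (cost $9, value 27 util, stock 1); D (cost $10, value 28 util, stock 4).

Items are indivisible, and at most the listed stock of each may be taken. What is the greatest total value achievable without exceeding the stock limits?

Best selections within cost 33 and stock limits:
- 1×B + 3×D: cost 33, value 96
- 1×B + 1×C + 2×D: cost 32, value 95
- 3×B + 2×D: cost 29, value 92
- 3×B + 1×C + 1×D: cost 28, value 91
Best: 96 util.

96 util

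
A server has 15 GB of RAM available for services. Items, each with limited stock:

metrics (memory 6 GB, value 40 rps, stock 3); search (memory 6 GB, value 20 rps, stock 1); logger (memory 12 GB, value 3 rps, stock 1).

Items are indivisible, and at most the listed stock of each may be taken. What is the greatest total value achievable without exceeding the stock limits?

80 rps

Top feasible selections:
- 2×metrics: memory 12, value 80
- 1×metrics + 1×search: memory 12, value 60
Best: 80 rps.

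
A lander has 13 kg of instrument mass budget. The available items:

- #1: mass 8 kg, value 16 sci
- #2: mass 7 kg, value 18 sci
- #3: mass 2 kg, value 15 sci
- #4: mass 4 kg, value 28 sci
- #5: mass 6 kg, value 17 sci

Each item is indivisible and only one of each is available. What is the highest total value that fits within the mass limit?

Check high-value combinations within 13 kg:
- #2+#3+#4: mass 7+2+4=13, value 18+15+28=61
- #3+#4+#5: mass 2+4+6=12, value 15+28+17=60
- #2+#4: mass 7+4=11, value 18+28=46
- #4+#5: mass 4+6=10, value 28+17=45
Best: 61 sci.

61 sci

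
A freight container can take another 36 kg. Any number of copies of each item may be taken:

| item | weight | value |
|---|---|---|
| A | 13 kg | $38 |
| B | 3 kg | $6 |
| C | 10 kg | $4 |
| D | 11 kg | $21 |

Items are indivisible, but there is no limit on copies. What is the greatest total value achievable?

Best value-per-unit is A at 38/13; filling with it alone gives 2×38 = 76.
Optimal mix: 2×A + 3×B → weight 35, value 94.

$94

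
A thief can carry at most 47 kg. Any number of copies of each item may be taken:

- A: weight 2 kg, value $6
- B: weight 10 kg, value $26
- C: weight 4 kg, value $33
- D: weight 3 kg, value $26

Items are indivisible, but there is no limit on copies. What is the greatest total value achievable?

$404

Best value-per-unit is D at 26/3; filling with it alone gives 15×26 = 390.
Optimal mix: 2×C + 13×D → weight 47, value 404.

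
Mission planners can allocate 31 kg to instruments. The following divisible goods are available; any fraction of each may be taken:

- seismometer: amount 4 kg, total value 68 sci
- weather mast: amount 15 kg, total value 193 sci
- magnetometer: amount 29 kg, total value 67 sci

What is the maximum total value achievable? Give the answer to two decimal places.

Take in order of value per unit:
- seismometer (68/4 per unit): all 4 → value 68, running total 68.00
- weather mast (193/15 per unit): all 15 → value 193, running total 261.00
- magnetometer (67/29 per unit): 12 of 29 → value 12×67/29 = 27.7241, running total 288.72
Total 288.72.

288.72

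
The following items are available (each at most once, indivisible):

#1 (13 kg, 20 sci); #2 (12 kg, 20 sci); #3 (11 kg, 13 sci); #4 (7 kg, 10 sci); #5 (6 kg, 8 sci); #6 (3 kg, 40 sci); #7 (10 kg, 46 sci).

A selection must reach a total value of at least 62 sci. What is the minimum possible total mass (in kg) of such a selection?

13

Subsets with value ≥ 62, sorted by total mass:
- #6+#7: mass 13, value 86
- #5+#6+#7: mass 19, value 94
- #4+#6+#7: mass 20, value 96
Minimum mass: 13 kg.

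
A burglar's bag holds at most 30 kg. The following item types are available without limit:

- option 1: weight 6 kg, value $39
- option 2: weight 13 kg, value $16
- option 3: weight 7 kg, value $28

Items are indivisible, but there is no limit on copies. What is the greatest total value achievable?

$195

Best value-per-unit is option 1 at 39/6, and filling with it alone uses weight 5×6=30. No mix of the others beats 5×39 = 195.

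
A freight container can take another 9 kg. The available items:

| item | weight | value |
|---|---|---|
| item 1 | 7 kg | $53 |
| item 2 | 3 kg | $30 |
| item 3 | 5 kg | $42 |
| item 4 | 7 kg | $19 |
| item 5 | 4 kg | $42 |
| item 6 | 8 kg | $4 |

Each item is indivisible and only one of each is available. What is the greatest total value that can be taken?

This is a 0/1 knapsack; check combinations near the capacity.
- item 3+item 5: weight 5+4=9, value 42+42=84
- item 2+item 5: weight 3+4=7, value 30+42=72
- item 2+item 3: weight 3+5=8, value 30+42=72
Best: $84.

$84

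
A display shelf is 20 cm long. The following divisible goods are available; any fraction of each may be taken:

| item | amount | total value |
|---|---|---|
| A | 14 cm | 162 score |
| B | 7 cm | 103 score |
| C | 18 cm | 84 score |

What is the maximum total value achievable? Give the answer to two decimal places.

Take in order of value per unit:
- B (103/7 per unit): all 7 → value 103, running total 103.00
- A (162/14 per unit): 13 of 14 → value 13×162/14 = 150.4286, running total 253.43
Total 253.43.

253.43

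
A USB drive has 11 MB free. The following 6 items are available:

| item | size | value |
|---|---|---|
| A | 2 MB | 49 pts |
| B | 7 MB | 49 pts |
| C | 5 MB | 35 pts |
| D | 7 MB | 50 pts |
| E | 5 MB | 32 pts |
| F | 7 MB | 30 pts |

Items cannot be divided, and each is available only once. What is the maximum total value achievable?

99 pts

This is a 0/1 knapsack; check combinations near the capacity.
- A+D: size 2+7=9, value 49+50=99
- A+B: size 2+7=9, value 49+49=98
- A+C: size 2+5=7, value 49+35=84
Best: 99 pts.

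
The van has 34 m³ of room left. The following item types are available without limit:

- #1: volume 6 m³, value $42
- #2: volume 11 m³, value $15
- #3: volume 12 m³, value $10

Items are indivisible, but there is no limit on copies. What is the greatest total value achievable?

$210

Best value-per-unit is #1 at 42/6, and filling with it alone uses volume 5×6=30. No mix of the others beats 5×42 = 210.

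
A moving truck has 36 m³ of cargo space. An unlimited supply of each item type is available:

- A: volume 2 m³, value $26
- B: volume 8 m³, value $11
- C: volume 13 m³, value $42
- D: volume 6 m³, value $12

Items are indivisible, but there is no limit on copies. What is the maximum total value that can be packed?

$468

Best value-per-unit is A at 26/2, and filling with it alone uses volume 18×2=36. No mix of the others beats 18×26 = 468.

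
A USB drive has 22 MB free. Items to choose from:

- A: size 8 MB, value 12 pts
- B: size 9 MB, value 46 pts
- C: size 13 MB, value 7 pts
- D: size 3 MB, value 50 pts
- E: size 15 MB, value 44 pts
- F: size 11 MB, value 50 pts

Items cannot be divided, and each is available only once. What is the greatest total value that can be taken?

This is a 0/1 knapsack; check combinations near the capacity.
- A+D+F: size 8+3+11=22, value 12+50+50=112
- A+B+D: size 8+9+3=20, value 12+46+50=108
- D+F: size 3+11=14, value 50+50=100
- B+D: size 9+3=12, value 46+50=96
Best: 112 pts.

112 pts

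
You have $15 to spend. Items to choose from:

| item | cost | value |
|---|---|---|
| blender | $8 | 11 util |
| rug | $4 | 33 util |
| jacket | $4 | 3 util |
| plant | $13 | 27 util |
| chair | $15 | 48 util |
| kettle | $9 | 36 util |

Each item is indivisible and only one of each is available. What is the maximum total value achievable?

69 util

Check high-value combinations within $15:
- rug+kettle: cost 4+9=13, value 33+36=69
- chair: cost 15, value 48
- blender+rug: cost 8+4=12, value 11+33=44
Best: 69 util.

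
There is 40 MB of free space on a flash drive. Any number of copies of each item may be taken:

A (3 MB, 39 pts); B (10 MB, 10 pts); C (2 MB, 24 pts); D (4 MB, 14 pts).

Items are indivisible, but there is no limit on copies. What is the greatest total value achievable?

516 pts

Best value-per-unit is A at 39/3; filling with it alone gives 13×39 = 507.
Optimal mix: 12×A + 2×C → size 40, value 516.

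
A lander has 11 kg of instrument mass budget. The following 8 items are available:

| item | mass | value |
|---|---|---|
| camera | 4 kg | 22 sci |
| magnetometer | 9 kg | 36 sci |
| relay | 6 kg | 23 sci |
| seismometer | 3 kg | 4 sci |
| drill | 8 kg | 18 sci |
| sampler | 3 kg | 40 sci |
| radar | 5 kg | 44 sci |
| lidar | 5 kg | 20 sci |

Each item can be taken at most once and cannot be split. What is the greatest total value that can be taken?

This is a 0/1 knapsack; check combinations near the capacity.
- seismometer+sampler+radar: mass 3+3+5=11, value 4+40+44=88
- sampler+radar: mass 3+5=8, value 40+44=84
- relay+radar: mass 6+5=11, value 23+44=67
- camera+radar: mass 4+5=9, value 22+44=66
- camera+seismometer+sampler: mass 4+3+3=10, value 22+4+40=66
Best: 88 sci.

88 sci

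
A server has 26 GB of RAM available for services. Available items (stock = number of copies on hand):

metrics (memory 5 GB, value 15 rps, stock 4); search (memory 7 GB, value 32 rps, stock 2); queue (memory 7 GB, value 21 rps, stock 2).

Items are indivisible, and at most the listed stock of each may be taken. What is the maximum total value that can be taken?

Top feasible selections:
- 1×metrics + 2×search + 1×queue: memory 26, value 100
- 2×metrics + 2×search: memory 24, value 94
Best: 100 rps.

100 rps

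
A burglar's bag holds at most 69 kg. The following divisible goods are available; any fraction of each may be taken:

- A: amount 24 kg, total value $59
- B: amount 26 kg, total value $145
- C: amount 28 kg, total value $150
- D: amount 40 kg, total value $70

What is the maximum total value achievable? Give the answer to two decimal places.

331.88

Take in order of value per unit:
- B (145/26 per unit): all 26 → value 145, running total 145.00
- C (150/28 per unit): all 28 → value 150, running total 295.00
- A (59/24 per unit): 15 of 24 → value 15×59/24 = 36.8750, running total 331.88
Total 331.88.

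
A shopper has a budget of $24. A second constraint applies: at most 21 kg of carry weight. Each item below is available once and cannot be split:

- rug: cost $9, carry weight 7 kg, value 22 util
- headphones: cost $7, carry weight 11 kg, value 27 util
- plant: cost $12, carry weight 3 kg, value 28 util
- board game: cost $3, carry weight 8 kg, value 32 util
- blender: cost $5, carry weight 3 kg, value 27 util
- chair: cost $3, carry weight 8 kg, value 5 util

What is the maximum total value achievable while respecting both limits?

87 util

Feasible sets respecting both limits:
- plant+board game+blender: cost 20, carry weight 14, value 87
- rug+plant+board game: cost 24, carry weight 18, value 82
- headphones+plant+blender: cost 24, carry weight 17, value 82
- rug+board game+blender: cost 17, carry weight 18, value 81
Best: 87 util.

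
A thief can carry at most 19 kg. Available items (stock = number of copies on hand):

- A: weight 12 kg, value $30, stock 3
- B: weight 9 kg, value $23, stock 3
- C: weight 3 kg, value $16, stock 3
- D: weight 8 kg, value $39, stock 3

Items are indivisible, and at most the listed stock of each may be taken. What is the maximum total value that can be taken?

$94

Best selections within weight 19 and stock limits:
- 1×C + 2×D: weight 19, value 94
- 3×C + 1×D: weight 17, value 87
Best: $94.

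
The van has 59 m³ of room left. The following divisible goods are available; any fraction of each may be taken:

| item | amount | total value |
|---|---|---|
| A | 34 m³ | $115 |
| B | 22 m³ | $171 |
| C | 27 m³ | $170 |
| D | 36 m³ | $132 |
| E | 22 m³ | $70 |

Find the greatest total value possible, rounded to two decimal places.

Take in order of value per unit:
- B (171/22 per unit): all 22 → value 171, running total 171.00
- C (170/27 per unit): all 27 → value 170, running total 341.00
- D (132/36 per unit): 10 of 36 → value 10×132/36 = 36.6667, running total 377.67
Total 377.67.

377.67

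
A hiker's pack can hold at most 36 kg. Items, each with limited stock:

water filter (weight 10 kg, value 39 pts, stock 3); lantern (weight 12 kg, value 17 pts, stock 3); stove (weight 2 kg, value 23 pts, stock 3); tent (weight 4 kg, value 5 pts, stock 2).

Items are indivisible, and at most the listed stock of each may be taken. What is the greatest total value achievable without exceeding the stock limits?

186 pts

Best selections within weight 36 and stock limits:
- 3×water filter + 3×stove: weight 36, value 186
- 3×water filter + 2×stove: weight 34, value 163
Best: 186 pts.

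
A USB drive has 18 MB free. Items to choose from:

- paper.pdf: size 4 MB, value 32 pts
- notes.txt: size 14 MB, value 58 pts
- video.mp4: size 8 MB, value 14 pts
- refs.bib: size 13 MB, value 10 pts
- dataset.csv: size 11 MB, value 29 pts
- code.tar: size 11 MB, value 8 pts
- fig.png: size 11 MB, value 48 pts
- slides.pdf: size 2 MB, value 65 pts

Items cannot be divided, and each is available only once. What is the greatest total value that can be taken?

Check high-value combinations within 18 MB:
- paper.pdf+fig.png+slides.pdf: size 4+11+2=17, value 32+48+65=145
- paper.pdf+dataset.csv+slides.pdf: size 4+11+2=17, value 32+29+65=126
- notes.txt+slides.pdf: size 14+2=16, value 58+65=123
- fig.png+slides.pdf: size 11+2=13, value 48+65=113
- paper.pdf+video.mp4+slides.pdf: size 4+8+2=14, value 32+14+65=111
Best: 145 pts.

145 pts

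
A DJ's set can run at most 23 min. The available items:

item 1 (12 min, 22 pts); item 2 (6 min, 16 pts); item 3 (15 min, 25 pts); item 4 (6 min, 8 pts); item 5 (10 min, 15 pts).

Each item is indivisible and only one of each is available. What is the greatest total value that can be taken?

41 pts

Check high-value combinations within 23 min:
- item 2+item 3: duration 6+15=21, value 16+25=41
- item 2+item 4+item 5: duration 6+6+10=22, value 16+8+15=39
- item 1+item 2: duration 12+6=18, value 22+16=38
- item 1+item 5: duration 12+10=22, value 22+15=37
Best: 41 pts.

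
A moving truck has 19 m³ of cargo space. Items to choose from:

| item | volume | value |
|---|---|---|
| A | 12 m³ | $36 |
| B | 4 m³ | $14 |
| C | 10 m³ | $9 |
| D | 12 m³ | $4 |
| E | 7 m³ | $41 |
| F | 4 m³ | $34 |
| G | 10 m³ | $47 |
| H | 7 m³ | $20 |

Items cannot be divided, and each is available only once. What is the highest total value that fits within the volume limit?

This is a 0/1 knapsack; check combinations near the capacity.
- B+F+G: volume 4+4+10=18, value 14+34+47=95
- E+F+H: volume 7+4+7=18, value 41+34+20=95
- B+E+F: volume 4+7+4=15, value 14+41+34=89
- E+G: volume 7+10=17, value 41+47=88
- F+G: volume 4+10=14, value 34+47=81
Best: $95.

$95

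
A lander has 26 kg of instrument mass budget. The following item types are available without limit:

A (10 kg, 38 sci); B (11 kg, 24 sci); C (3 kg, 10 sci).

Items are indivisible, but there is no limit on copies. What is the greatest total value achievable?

Best value-per-unit is A at 38/10; filling with it alone gives 2×38 = 76.
Optimal mix: 2×A + 2×C → mass 26, value 96.

96 sci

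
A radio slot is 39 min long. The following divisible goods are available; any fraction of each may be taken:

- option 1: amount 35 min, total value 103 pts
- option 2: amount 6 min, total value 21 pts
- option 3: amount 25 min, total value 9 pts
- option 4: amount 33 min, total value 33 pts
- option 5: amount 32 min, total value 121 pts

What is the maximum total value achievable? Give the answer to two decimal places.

Take in order of value per unit:
- option 5 (121/32 per unit): all 32 → value 121, running total 121.00
- option 2 (21/6 per unit): all 6 → value 21, running total 142.00
- option 1 (103/35 per unit): 1 of 35 → value 1×103/35 = 2.9429, running total 144.94
Total 144.94.

144.94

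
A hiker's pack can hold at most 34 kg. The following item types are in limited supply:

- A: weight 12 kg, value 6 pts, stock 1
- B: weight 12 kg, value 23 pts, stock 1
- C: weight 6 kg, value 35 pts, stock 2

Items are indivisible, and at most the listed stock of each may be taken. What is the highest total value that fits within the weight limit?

Best selections within weight 34 and stock limits:
- 1×B + 2×C: weight 24, value 93
- 1×A + 2×C: weight 24, value 76
- 2×C: weight 12, value 70
- 1×A + 1×B + 1×C: weight 30, value 64
Best: 93 pts.

93 pts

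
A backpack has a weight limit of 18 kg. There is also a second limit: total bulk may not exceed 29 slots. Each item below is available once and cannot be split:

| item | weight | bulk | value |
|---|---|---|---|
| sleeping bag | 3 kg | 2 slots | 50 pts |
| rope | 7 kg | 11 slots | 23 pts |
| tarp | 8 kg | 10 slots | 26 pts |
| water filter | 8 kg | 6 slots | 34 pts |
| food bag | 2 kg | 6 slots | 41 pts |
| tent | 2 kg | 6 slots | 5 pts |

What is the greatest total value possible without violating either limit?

Feasible sets respecting both limits:
- sleeping bag+water filter+food bag+tent: weight 15, bulk 20, value 130
- sleeping bag+water filter+food bag: weight 13, bulk 14, value 125
- sleeping bag+tarp+food bag+tent: weight 15, bulk 24, value 122
- sleeping bag+rope+food bag+tent: weight 14, bulk 25, value 119
Best: 130 pts.

130 pts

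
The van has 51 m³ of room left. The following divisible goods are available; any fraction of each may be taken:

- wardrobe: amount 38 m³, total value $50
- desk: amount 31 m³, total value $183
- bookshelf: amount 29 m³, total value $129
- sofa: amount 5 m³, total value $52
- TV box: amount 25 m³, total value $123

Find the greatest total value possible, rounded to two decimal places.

Take in order of value per unit:
- sofa (52/5 per unit): all 5 → value 52, running total 52.00
- desk (183/31 per unit): all 31 → value 183, running total 235.00
- TV box (123/25 per unit): 15 of 25 → value 15×123/25 = 73.8000, running total 308.80
Total 308.80.

308.80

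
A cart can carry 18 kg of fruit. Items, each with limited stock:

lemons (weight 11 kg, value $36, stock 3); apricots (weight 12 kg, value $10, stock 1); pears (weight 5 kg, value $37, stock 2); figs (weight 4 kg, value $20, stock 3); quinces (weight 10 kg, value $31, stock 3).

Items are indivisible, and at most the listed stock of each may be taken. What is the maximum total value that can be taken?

$114

Best selections within weight 18 and stock limits:
- 2×pears + 2×figs: weight 18, value 114
- 1×pears + 3×figs: weight 17, value 97
Best: $114.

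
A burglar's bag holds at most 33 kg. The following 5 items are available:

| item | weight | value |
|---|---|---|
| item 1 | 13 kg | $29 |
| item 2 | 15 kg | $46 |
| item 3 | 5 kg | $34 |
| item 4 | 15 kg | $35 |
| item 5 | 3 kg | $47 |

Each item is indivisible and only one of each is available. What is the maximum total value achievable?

Check high-value combinations within 33 kg:
- item 2+item 4+item 5: weight 15+15+3=33, value 46+35+47=128
- item 2+item 3+item 5: weight 15+5+3=23, value 46+34+47=127
- item 1+item 2+item 5: weight 13+15+3=31, value 29+46+47=122
- item 3+item 4+item 5: weight 5+15+3=23, value 34+35+47=116
Best: $128.

$128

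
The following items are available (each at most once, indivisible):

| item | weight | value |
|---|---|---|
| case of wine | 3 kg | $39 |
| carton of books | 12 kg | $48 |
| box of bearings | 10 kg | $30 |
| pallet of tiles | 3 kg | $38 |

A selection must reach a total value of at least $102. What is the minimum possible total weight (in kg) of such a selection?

Subsets with value ≥ 102, sorted by total weight:
- case of wine+box of bearings+pallet of tiles: weight 16, value 107
- case of wine+carton of books+pallet of tiles: weight 18, value 125
Minimum weight: 16 kg.

16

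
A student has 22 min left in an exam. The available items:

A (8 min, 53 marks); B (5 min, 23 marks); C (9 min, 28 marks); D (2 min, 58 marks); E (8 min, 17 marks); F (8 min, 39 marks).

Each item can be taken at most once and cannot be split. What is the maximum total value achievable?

150 marks

This is a 0/1 knapsack; check combinations near the capacity.
- A+D+F: time 8+2+8=18, value 53+58+39=150
- A+C+D: time 8+9+2=19, value 53+28+58=139
- A+B+D: time 8+5+2=15, value 53+23+58=134
- A+D+E: time 8+2+8=18, value 53+58+17=128
Best: 150 marks.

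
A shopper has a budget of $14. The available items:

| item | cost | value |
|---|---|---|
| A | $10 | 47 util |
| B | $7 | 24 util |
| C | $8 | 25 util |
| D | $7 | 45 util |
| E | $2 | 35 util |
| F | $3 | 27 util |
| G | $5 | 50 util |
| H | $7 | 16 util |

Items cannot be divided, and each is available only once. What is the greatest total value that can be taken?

130 util

Check high-value combinations within $14:
- D+E+G: cost 7+2+5=14, value 45+35+50=130
- E+F+G: cost 2+3+5=10, value 35+27+50=112
- B+E+G: cost 7+2+5=14, value 24+35+50=109
- D+E+F: cost 7+2+3=12, value 45+35+27=107
- E+G+H: cost 2+5+7=14, value 35+50+16=101
Best: 130 util.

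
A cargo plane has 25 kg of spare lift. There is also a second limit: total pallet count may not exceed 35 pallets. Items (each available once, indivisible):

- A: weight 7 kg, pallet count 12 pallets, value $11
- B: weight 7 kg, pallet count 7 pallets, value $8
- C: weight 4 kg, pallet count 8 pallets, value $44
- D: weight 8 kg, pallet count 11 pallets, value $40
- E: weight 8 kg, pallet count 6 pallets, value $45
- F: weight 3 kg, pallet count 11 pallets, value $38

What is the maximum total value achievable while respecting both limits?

Feasible sets respecting both limits:
- B+C+E+F: weight 22, pallet count 32, value 135
- C+D+E: weight 20, pallet count 25, value 129
- C+E+F: weight 15, pallet count 25, value 127
Best: $135.

$135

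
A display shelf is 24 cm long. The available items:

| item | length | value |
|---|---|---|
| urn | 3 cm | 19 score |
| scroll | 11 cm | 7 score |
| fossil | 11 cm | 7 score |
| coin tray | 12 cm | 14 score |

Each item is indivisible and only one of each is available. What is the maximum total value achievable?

33 score

Check high-value combinations within 24 cm:
- urn+coin tray: length 3+12=15, value 19+14=33
- urn+scroll: length 3+11=14, value 19+7=26
- urn+fossil: length 3+11=14, value 19+7=26
Best: 33 score.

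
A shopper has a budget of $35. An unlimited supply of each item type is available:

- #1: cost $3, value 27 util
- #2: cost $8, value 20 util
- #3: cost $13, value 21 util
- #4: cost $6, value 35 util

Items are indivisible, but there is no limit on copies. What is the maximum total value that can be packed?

297 util

Best value-per-unit is #1 at 27/3, and filling with it alone uses cost 11×3=33. No mix of the others beats 11×27 = 297.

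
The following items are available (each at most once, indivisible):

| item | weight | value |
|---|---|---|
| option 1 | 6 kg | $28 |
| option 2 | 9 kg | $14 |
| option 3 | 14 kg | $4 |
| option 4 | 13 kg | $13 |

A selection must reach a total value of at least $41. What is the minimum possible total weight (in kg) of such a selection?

15

Subsets with value ≥ 41, sorted by total weight:
- option 1+option 2: weight 15, value 42
- option 1+option 4: weight 19, value 41
- option 1+option 2+option 4: weight 28, value 55
Minimum weight: 15 kg.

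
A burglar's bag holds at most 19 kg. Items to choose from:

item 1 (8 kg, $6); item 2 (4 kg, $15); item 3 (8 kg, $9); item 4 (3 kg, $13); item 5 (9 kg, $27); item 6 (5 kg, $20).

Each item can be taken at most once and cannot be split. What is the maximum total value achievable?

Check high-value combinations within 19 kg:
- item 2+item 5+item 6: weight 4+9+5=18, value 15+27+20=62
- item 4+item 5+item 6: weight 3+9+5=17, value 13+27+20=60
- item 2+item 4+item 5: weight 4+3+9=16, value 15+13+27=55
- item 2+item 4+item 6: weight 4+3+5=12, value 15+13+20=48
- item 5+item 6: weight 9+5=14, value 27+20=47
Best: $62.

$62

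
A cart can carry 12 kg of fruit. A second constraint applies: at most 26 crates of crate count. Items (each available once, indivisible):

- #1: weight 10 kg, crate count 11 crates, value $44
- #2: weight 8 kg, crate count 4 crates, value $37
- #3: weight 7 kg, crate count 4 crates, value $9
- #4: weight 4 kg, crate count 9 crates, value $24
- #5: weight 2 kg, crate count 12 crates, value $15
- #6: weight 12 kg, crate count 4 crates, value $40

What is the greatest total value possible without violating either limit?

$61

Feasible sets respecting both limits:
- #2+#4: weight 12, crate count 13, value 61
- #1+#5: weight 12, crate count 23, value 59
- #2+#5: weight 10, crate count 16, value 52
Best: $61.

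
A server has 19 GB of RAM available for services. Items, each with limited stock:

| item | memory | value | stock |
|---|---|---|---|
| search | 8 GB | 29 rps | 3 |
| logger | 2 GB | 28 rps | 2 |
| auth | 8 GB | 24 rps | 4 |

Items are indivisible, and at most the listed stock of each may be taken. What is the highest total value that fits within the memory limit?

86 rps

Best selections within memory 19 and stock limits:
- 2×search + 1×logger: memory 18, value 86
- 1×search + 2×logger: memory 12, value 85
Best: 86 rps.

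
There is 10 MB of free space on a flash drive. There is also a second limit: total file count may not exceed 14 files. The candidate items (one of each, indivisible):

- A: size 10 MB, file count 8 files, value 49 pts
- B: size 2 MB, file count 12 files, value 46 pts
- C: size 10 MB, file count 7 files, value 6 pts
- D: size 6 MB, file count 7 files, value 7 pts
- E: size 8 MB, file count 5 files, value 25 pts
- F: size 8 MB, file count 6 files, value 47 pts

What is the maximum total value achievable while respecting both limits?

49 pts

Feasible sets respecting both limits:
- A: size 10, file count 8, value 49
- F: size 8, file count 6, value 47
- B: size 2, file count 12, value 46
Best: 49 pts.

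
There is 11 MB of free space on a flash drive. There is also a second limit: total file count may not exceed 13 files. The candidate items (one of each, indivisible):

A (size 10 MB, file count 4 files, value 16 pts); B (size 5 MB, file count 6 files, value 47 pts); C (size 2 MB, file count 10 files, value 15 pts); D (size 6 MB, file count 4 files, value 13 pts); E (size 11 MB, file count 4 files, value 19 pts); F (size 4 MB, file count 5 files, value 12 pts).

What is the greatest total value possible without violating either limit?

Feasible sets respecting both limits:
- B+D: size 11, file count 10, value 60
- B+F: size 9, file count 11, value 59
- B: size 5, file count 6, value 47
Best: 60 pts.

60 pts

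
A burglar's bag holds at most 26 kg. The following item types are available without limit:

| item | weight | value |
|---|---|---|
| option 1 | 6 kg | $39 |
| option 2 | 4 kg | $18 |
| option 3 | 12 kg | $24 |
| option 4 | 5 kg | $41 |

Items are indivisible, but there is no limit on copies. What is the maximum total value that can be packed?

$205

Best value-per-unit is option 4 at 41/5, and filling with it alone uses weight 5×5=25. No mix of the others beats 5×41 = 205.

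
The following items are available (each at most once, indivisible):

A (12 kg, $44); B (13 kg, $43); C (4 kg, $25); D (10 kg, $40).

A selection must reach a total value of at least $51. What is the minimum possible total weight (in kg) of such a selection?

Subsets with value ≥ 51, sorted by total weight:
- C+D: weight 14, value 65
- A+C: weight 16, value 69
Minimum weight: 14 kg.

14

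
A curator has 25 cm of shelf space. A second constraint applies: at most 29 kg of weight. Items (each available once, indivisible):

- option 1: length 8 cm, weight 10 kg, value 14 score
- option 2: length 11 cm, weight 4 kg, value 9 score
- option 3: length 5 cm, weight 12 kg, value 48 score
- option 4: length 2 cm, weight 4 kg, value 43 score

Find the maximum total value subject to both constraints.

Feasible sets respecting both limits:
- option 1+option 3+option 4: length 15, weight 26, value 105
- option 2+option 3+option 4: length 18, weight 20, value 100
- option 3+option 4: length 7, weight 16, value 91
Best: 105 score.

105 score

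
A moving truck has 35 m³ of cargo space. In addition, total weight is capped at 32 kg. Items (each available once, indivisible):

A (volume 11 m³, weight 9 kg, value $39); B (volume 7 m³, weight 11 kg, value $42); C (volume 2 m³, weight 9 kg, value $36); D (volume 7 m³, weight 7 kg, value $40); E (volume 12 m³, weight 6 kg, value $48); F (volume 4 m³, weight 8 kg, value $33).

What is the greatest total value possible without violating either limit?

Feasible sets respecting both limits:
- A+C+D+E: volume 32, weight 31, value 163
- B+D+E+F: volume 30, weight 32, value 163
- A+D+E+F: volume 34, weight 30, value 160
- C+D+E+F: volume 25, weight 30, value 157
Best: $163.

$163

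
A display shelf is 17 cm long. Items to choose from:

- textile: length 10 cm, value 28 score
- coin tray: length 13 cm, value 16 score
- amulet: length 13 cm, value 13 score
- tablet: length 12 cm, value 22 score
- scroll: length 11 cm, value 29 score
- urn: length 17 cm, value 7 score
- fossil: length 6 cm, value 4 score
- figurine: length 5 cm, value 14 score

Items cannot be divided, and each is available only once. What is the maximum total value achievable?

43 score

Check high-value combinations within 17 cm:
- scroll+figurine: length 11+5=16, value 29+14=43
- textile+figurine: length 10+5=15, value 28+14=42
- tablet+figurine: length 12+5=17, value 22+14=36
Best: 43 score.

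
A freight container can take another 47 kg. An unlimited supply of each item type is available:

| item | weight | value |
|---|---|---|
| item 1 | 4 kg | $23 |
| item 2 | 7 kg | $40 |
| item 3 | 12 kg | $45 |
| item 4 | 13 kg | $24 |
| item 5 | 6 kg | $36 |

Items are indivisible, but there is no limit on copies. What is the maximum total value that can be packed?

Best value-per-unit is item 5 at 36/6; filling with it alone gives 7×36 = 252.
Optimal mix: 1×item 1 + 1×item 2 + 6×item 5 → weight 47, value 279.

$279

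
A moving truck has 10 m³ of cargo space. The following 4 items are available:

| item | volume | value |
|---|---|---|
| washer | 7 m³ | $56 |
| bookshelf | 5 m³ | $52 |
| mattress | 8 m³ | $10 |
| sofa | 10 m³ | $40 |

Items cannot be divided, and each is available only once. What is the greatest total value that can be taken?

This is a 0/1 knapsack; check combinations near the capacity.
- washer: volume 7, value 56
- bookshelf: volume 5, value 52
- sofa: volume 10, value 40
- mattress: volume 8, value 10
Best: $56.

$56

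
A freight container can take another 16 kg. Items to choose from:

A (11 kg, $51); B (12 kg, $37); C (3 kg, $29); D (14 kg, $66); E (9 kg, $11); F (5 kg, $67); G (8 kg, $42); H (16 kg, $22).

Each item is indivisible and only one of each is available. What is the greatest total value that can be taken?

$138

Check high-value combinations within 16 kg:
- C+F+G: weight 3+5+8=16, value 29+67+42=138
- A+F: weight 11+5=16, value 51+67=118
- F+G: weight 5+8=13, value 67+42=109
Best: $138.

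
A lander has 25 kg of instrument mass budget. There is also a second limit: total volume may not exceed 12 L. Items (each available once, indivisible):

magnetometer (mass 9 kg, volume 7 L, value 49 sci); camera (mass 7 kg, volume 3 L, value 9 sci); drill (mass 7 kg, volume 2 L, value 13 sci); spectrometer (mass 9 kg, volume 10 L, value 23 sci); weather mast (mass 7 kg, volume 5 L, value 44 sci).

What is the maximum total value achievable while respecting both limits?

93 sci

Feasible sets respecting both limits:
- magnetometer+weather mast: mass 16, volume 12, value 93
- magnetometer+camera+drill: mass 23, volume 12, value 71
- camera+drill+weather mast: mass 21, volume 10, value 66
Best: 93 sci.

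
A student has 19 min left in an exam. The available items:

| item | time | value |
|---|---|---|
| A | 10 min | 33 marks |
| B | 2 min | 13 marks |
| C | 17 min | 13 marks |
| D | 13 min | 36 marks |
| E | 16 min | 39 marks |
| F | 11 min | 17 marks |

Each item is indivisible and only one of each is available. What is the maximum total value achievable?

Check high-value combinations within 19 min:
- B+E: time 2+16=18, value 13+39=52
- B+D: time 2+13=15, value 13+36=49
- A+B: time 10+2=12, value 33+13=46
Best: 52 marks.

52 marks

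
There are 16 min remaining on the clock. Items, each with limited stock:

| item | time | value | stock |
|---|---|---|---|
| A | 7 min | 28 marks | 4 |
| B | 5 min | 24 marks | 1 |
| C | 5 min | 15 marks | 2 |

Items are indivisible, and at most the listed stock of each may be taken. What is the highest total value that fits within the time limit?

Best selections within time 16 and stock limits:
- 2×A: time 14, value 56
- 1×B + 2×C: time 15, value 54
- 1×A + 1×B: time 12, value 52
- 1×A + 1×C: time 12, value 43
Best: 56 marks.

56 marks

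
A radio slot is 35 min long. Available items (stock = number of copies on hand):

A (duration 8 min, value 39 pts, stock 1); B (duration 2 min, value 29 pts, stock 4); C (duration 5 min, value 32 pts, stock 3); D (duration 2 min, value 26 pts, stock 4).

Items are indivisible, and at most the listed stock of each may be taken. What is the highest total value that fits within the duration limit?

Best selections within duration 35 and stock limits:
- 1×A + 4×B + 2×C + 4×D: duration 34, value 323
- 4×B + 3×C + 4×D: duration 31, value 316
- 1×A + 4×B + 3×C + 2×D: duration 35, value 303
Best: 323 pts.

323 pts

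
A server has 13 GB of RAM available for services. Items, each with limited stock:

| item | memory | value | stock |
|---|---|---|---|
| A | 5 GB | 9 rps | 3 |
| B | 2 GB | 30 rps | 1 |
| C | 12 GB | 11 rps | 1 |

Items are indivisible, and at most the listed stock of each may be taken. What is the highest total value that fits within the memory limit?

48 rps

Best selections within memory 13 and stock limits:
- 2×A + 1×B: memory 12, value 48
- 1×A + 1×B: memory 7, value 39
Best: 48 rps.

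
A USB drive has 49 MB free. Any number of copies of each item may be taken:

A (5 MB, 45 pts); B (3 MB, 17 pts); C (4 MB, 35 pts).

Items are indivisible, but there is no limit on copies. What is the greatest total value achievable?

Best value-per-unit is A at 45/5; filling with it alone gives 9×45 = 405.
Optimal mix: 9×A + 1×C → size 49, value 440.

440 pts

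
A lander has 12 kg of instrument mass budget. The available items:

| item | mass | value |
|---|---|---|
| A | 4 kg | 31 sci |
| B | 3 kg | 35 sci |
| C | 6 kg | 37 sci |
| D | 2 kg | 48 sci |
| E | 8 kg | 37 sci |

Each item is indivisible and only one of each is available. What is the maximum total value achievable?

120 sci

Check high-value combinations within 12 kg:
- B+C+D: mass 3+6+2=11, value 35+37+48=120
- A+C+D: mass 4+6+2=12, value 31+37+48=116
- A+B+D: mass 4+3+2=9, value 31+35+48=114
- C+D: mass 6+2=8, value 37+48=85
Best: 120 sci.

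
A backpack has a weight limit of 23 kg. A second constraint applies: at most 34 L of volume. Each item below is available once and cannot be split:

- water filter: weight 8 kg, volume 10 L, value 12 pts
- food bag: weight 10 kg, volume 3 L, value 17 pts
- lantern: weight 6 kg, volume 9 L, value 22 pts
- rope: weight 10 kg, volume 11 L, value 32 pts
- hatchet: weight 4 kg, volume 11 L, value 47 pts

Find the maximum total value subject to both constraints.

Feasible sets respecting both limits:
- lantern+rope+hatchet: weight 20, volume 31, value 101
- water filter+rope+hatchet: weight 22, volume 32, value 91
- food bag+lantern+hatchet: weight 20, volume 23, value 86
Best: 101 pts.

101 pts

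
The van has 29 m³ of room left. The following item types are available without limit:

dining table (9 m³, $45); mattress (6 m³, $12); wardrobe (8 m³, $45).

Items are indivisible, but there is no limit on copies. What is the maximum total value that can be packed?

$135

Best value-per-unit is wardrobe at 45/8; filling with it alone gives 3×45 = 135.
Optimal mix: 3×dining table → volume 27, value 135.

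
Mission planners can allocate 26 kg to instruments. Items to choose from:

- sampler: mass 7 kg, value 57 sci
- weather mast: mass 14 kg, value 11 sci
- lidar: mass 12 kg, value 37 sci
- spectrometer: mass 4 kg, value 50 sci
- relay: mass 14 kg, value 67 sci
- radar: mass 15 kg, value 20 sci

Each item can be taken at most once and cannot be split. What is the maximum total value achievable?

Check high-value combinations within 26 kg:
- sampler+spectrometer+relay: mass 7+4+14=25, value 57+50+67=174
- sampler+lidar+spectrometer: mass 7+12+4=23, value 57+37+50=144
- sampler+spectrometer+radar: mass 7+4+15=26, value 57+50+20=127
- sampler+relay: mass 7+14=21, value 57+67=124
Best: 174 sci.

174 sci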